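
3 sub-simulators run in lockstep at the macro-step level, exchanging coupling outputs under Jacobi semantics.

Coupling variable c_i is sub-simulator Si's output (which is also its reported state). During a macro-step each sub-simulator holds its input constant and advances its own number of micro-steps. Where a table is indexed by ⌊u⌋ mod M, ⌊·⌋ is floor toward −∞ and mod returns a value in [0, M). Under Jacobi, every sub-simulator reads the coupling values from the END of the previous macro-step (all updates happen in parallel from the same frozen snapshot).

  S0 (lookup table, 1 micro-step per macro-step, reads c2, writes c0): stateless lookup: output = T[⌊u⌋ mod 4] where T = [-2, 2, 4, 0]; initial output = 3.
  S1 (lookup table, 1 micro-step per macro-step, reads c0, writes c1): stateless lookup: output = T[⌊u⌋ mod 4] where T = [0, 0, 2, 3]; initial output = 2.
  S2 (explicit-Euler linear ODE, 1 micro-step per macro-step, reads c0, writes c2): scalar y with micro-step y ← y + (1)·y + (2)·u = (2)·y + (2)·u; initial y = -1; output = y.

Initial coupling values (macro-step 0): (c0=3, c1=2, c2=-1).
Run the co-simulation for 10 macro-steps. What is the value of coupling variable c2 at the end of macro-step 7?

macro 1: S0 reads c2=-1 → after 1×micro: 0; S1 reads c0=3 → after 1×micro: 3; S2 reads c0=3 → after 1×micro: 4 ⇒ (c0=0, c1=3, c2=4)
macro 2: S0 reads c2=4 → after 1×micro: -2; S1 reads c0=0 → after 1×micro: 0; S2 reads c0=0 → after 1×micro: 8 ⇒ (c0=-2, c1=0, c2=8)
macro 3: S0 reads c2=8 → after 1×micro: -2; S1 reads c0=-2 → after 1×micro: 2; S2 reads c0=-2 → after 1×micro: 12 ⇒ (c0=-2, c1=2, c2=12)
macro 4: S0 reads c2=12 → after 1×micro: -2; S1 reads c0=-2 → after 1×micro: 2; S2 reads c0=-2 → after 1×micro: 20 ⇒ (c0=-2, c1=2, c2=20)
macro 5: S0 reads c2=20 → after 1×micro: -2; S1 reads c0=-2 → after 1×micro: 2; S2 reads c0=-2 → after 1×micro: 36 ⇒ (c0=-2, c1=2, c2=36)
macro 6: S0 reads c2=36 → after 1×micro: -2; S1 reads c0=-2 → after 1×micro: 2; S2 reads c0=-2 → after 1×micro: 68 ⇒ (c0=-2, c1=2, c2=68)
macro 7: S0 reads c2=68 → after 1×micro: -2; S1 reads c0=-2 → after 1×micro: 2; S2 reads c0=-2 → after 1×micro: 132 ⇒ (c0=-2, c1=2, c2=132)
macro 8: S0 reads c2=132 → after 1×micro: -2; S1 reads c0=-2 → after 1×micro: 2; S2 reads c0=-2 → after 1×micro: 260 ⇒ (c0=-2, c1=2, c2=260)
macro 9: S0 reads c2=260 → after 1×micro: -2; S1 reads c0=-2 → after 1×micro: 2; S2 reads c0=-2 → after 1×micro: 516 ⇒ (c0=-2, c1=2, c2=516)
macro 10: S0 reads c2=516 → after 1×micro: -2; S1 reads c0=-2 → after 1×micro: 2; S2 reads c0=-2 → after 1×micro: 1028 ⇒ (c0=-2, c1=2, c2=1028)

c2 at macro-step 7 = 132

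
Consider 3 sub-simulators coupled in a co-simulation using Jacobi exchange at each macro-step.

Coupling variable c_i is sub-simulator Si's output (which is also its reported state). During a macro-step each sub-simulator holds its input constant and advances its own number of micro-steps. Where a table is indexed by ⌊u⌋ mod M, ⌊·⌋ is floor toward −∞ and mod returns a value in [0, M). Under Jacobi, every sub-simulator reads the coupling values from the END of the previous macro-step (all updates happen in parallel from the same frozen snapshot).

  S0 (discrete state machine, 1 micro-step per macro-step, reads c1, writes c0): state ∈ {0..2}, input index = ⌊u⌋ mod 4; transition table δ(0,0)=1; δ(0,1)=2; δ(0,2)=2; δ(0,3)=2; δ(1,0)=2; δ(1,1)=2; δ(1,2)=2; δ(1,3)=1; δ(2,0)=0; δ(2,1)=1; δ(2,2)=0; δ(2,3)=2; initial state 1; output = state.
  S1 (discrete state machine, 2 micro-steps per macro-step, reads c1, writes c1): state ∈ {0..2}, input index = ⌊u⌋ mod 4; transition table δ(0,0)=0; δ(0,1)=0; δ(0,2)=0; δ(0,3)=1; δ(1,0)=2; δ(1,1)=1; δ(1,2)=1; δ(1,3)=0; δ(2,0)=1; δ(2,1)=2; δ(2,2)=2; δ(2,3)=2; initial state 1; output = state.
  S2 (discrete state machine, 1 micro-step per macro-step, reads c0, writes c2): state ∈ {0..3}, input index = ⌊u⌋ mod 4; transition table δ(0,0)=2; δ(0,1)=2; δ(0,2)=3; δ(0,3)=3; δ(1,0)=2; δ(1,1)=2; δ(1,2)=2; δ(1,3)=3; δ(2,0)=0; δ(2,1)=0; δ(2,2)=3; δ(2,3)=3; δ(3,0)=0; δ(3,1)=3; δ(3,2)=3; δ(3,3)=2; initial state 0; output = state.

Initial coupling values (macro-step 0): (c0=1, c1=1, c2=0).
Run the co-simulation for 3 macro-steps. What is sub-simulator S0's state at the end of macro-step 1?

S0 state at macro-step 1 = 2

macro 1: S0 reads c1=1 → after 1×micro: 2; S1 reads c1=1 → after 2×micro: 1; S2 reads c0=1 → after 1×micro: 2 ⇒ (c0=2, c1=1, c2=2)
macro 2: S0 reads c1=1 → after 1×micro: 1; S1 reads c1=1 → after 2×micro: 1; S2 reads c0=2 → after 1×micro: 3 ⇒ (c0=1, c1=1, c2=3)
macro 3: S0 reads c1=1 → after 1×micro: 2; S1 reads c1=1 → after 2×micro: 1; S2 reads c0=1 → after 1×micro: 3 ⇒ (c0=2, c1=1, c2=3)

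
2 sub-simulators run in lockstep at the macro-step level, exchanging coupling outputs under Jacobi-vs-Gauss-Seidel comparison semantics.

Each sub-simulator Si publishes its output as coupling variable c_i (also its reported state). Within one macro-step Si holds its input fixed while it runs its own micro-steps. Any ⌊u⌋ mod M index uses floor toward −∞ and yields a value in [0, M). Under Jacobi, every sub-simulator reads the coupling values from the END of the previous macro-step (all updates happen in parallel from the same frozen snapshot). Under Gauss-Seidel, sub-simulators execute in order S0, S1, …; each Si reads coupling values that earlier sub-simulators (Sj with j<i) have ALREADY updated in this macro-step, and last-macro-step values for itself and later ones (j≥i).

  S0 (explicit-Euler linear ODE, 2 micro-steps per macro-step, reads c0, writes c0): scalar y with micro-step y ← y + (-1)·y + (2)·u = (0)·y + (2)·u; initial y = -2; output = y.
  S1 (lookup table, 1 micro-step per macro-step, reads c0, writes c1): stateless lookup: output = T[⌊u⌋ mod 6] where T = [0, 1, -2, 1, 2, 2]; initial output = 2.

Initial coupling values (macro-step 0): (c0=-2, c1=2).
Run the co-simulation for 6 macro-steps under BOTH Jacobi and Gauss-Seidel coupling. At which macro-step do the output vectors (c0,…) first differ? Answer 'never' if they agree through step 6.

first divergence at macro-step: 1

[Jacobi] macro 1: S0 reads c0=-2 → after 2×micro: -4; S1 reads c0=-2 → after 1×micro: 2 ⇒ (c0=-4, c1=2)
[Jacobi] macro 2: S0 reads c0=-4 → after 2×micro: -8; S1 reads c0=-4 → after 1×micro: -2 ⇒ (c0=-8, c1=-2)
[Jacobi] macro 3: S0 reads c0=-8 → after 2×micro: -16; S1 reads c0=-8 → after 1×micro: 2 ⇒ (c0=-16, c1=2)
[Jacobi] macro 4: S0 reads c0=-16 → after 2×micro: -32; S1 reads c0=-16 → after 1×micro: -2 ⇒ (c0=-32, c1=-2)
[Jacobi] macro 5: S0 reads c0=-32 → after 2×micro: -64; S1 reads c0=-32 → after 1×micro: 2 ⇒ (c0=-64, c1=2)
[Jacobi] macro 6: S0 reads c0=-64 → after 2×micro: -128; S1 reads c0=-64 → after 1×micro: -2 ⇒ (c0=-128, c1=-2)
[Gauss-Seidel] macro 1: S0 reads c0=-2 → after 2×micro: -4; S1 reads c0=-4 → after 1×micro: -2 ⇒ (c0=-4, c1=-2)
[Gauss-Seidel] macro 2: S0 reads c0=-4 → after 2×micro: -8; S1 reads c0=-8 → after 1×micro: 2 ⇒ (c0=-8, c1=2)
[Gauss-Seidel] macro 3: S0 reads c0=-8 → after 2×micro: -16; S1 reads c0=-16 → after 1×micro: -2 ⇒ (c0=-16, c1=-2)
[Gauss-Seidel] macro 4: S0 reads c0=-16 → after 2×micro: -32; S1 reads c0=-32 → after 1×micro: 2 ⇒ (c0=-32, c1=2)
[Gauss-Seidel] macro 5: S0 reads c0=-32 → after 2×micro: -64; S1 reads c0=-64 → after 1×micro: -2 ⇒ (c0=-64, c1=-2)
[Gauss-Seidel] macro 6: S0 reads c0=-64 → after 2×micro: -128; S1 reads c0=-128 → after 1×micro: 2 ⇒ (c0=-128, c1=2)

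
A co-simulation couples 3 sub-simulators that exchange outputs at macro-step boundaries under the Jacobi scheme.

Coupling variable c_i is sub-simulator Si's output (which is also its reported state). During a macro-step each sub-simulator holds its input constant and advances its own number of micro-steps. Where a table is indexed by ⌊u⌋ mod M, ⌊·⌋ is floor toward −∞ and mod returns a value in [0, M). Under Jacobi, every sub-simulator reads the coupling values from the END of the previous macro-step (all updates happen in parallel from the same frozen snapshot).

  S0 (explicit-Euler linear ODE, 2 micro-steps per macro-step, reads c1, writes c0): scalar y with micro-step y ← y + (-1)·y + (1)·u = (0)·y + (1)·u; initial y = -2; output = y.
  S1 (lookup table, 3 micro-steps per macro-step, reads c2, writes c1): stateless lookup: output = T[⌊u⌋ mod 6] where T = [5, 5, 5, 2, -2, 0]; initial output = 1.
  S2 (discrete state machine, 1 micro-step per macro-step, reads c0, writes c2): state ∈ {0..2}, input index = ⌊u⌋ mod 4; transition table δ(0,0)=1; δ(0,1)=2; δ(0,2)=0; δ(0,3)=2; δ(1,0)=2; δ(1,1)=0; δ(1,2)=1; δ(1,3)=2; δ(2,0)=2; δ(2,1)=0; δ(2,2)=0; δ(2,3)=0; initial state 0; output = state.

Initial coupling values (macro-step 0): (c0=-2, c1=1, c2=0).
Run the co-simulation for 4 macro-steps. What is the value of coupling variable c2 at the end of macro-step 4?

macro 1: S0 reads c1=1 → after 2×micro: 1; S1 reads c2=0 → after 3×micro: 5; S2 reads c0=-2 → after 1×micro: 0 ⇒ (c0=1, c1=5, c2=0)
macro 2: S0 reads c1=5 → after 2×micro: 5; S1 reads c2=0 → after 3×micro: 5; S2 reads c0=1 → after 1×micro: 2 ⇒ (c0=5, c1=5, c2=2)
macro 3: S0 reads c1=5 → after 2×micro: 5; S1 reads c2=2 → after 3×micro: 5; S2 reads c0=5 → after 1×micro: 0 ⇒ (c0=5, c1=5, c2=0)
macro 4: S0 reads c1=5 → after 2×micro: 5; S1 reads c2=0 → after 3×micro: 5; S2 reads c0=5 → after 1×micro: 2 ⇒ (c0=5, c1=5, c2=2)

c2 at macro-step 4 = 2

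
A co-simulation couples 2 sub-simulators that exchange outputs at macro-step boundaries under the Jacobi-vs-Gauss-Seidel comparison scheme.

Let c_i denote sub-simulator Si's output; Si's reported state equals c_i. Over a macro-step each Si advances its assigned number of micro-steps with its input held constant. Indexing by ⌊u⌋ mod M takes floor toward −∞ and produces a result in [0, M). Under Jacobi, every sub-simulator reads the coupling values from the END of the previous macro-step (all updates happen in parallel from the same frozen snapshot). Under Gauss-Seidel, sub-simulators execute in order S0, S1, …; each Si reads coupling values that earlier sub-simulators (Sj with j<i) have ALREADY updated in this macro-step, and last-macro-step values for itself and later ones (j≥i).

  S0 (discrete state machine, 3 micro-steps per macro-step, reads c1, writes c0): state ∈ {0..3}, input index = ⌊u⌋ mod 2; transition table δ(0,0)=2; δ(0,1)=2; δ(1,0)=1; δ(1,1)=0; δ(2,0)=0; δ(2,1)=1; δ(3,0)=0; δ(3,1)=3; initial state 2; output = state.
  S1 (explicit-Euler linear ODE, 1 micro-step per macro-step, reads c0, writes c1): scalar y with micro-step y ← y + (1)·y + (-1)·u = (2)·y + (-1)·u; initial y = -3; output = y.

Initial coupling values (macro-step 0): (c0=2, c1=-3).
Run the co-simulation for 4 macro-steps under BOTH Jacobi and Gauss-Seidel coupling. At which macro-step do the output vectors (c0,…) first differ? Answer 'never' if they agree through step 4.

[Jacobi] macro 1: S0 reads c1=-3 → after 3×micro: 2; S1 reads c0=2 → after 1×micro: -8 ⇒ (c0=2, c1=-8)
[Jacobi] macro 2: S0 reads c1=-8 → after 3×micro: 0; S1 reads c0=2 → after 1×micro: -18 ⇒ (c0=0, c1=-18)
[Jacobi] macro 3: S0 reads c1=-18 → after 3×micro: 2; S1 reads c0=0 → after 1×micro: -36 ⇒ (c0=2, c1=-36)
[Jacobi] macro 4: S0 reads c1=-36 → after 3×micro: 0; S1 reads c0=2 → after 1×micro: -74 ⇒ (c0=0, c1=-74)
[Gauss-Seidel] macro 1: S0 reads c1=-3 → after 3×micro: 2; S1 reads c0=2 → after 1×micro: -8 ⇒ (c0=2, c1=-8)
[Gauss-Seidel] macro 2: S0 reads c1=-8 → after 3×micro: 0; S1 reads c0=0 → after 1×micro: -16 ⇒ (c0=0, c1=-16)
[Gauss-Seidel] macro 3: S0 reads c1=-16 → after 3×micro: 2; S1 reads c0=2 → after 1×micro: -34 ⇒ (c0=2, c1=-34)
[Gauss-Seidel] macro 4: S0 reads c1=-34 → after 3×micro: 0; S1 reads c0=0 → after 1×micro: -68 ⇒ (c0=0, c1=-68)

first divergence at macro-step: 2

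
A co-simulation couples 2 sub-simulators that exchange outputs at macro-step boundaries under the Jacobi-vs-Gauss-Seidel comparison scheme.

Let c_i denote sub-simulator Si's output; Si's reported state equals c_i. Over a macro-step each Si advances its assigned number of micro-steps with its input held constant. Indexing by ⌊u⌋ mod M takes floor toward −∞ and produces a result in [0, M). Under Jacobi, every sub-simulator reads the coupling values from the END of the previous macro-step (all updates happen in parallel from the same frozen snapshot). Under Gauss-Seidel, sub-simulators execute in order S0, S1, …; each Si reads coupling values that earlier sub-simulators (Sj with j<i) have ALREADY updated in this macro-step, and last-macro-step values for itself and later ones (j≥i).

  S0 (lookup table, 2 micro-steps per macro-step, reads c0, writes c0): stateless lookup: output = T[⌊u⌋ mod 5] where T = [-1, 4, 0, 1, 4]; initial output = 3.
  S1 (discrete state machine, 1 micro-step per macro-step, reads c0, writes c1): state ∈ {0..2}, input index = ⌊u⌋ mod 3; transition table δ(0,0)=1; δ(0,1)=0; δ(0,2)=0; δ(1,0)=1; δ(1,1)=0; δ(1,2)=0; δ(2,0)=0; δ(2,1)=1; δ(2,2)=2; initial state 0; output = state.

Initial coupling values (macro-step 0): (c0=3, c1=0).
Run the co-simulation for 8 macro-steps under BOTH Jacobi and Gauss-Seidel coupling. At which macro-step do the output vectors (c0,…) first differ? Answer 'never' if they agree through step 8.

[Jacobi] macro 1: S0 reads c0=3 → after 2×micro: 1; S1 reads c0=3 → after 1×micro: 1 ⇒ (c0=1, c1=1)
[Jacobi] macro 2: S0 reads c0=1 → after 2×micro: 4; S1 reads c0=1 → after 1×micro: 0 ⇒ (c0=4, c1=0)
[Jacobi] macro 3: S0 reads c0=4 → after 2×micro: 4; S1 reads c0=4 → after 1×micro: 0 ⇒ (c0=4, c1=0)
[Jacobi] macro 4: S0 reads c0=4 → after 2×micro: 4; S1 reads c0=4 → after 1×micro: 0 ⇒ (c0=4, c1=0)
[Jacobi] macro 5: S0 reads c0=4 → after 2×micro: 4; S1 reads c0=4 → after 1×micro: 0 ⇒ (c0=4, c1=0)
[Jacobi] macro 6: S0 reads c0=4 → after 2×micro: 4; S1 reads c0=4 → after 1×micro: 0 ⇒ (c0=4, c1=0)
[Jacobi] macro 7: S0 reads c0=4 → after 2×micro: 4; S1 reads c0=4 → after 1×micro: 0 ⇒ (c0=4, c1=0)
[Jacobi] macro 8: S0 reads c0=4 → after 2×micro: 4; S1 reads c0=4 → after 1×micro: 0 ⇒ (c0=4, c1=0)
[Gauss-Seidel] macro 1: S0 reads c0=3 → after 2×micro: 1; S1 reads c0=1 → after 1×micro: 0 ⇒ (c0=1, c1=0)
[Gauss-Seidel] macro 2: S0 reads c0=1 → after 2×micro: 4; S1 reads c0=4 → after 1×micro: 0 ⇒ (c0=4, c1=0)
[Gauss-Seidel] macro 3: S0 reads c0=4 → after 2×micro: 4; S1 reads c0=4 → after 1×micro: 0 ⇒ (c0=4, c1=0)
[Gauss-Seidel] macro 4: S0 reads c0=4 → after 2×micro: 4; S1 reads c0=4 → after 1×micro: 0 ⇒ (c0=4, c1=0)
[Gauss-Seidel] macro 5: S0 reads c0=4 → after 2×micro: 4; S1 reads c0=4 → after 1×micro: 0 ⇒ (c0=4, c1=0)
[Gauss-Seidel] macro 6: S0 reads c0=4 → after 2×micro: 4; S1 reads c0=4 → after 1×micro: 0 ⇒ (c0=4, c1=0)
[Gauss-Seidel] macro 7: S0 reads c0=4 → after 2×micro: 4; S1 reads c0=4 → after 1×micro: 0 ⇒ (c0=4, c1=0)
[Gauss-Seidel] macro 8: S0 reads c0=4 → after 2×micro: 4; S1 reads c0=4 → after 1×micro: 0 ⇒ (c0=4, c1=0)

first divergence at macro-step: 1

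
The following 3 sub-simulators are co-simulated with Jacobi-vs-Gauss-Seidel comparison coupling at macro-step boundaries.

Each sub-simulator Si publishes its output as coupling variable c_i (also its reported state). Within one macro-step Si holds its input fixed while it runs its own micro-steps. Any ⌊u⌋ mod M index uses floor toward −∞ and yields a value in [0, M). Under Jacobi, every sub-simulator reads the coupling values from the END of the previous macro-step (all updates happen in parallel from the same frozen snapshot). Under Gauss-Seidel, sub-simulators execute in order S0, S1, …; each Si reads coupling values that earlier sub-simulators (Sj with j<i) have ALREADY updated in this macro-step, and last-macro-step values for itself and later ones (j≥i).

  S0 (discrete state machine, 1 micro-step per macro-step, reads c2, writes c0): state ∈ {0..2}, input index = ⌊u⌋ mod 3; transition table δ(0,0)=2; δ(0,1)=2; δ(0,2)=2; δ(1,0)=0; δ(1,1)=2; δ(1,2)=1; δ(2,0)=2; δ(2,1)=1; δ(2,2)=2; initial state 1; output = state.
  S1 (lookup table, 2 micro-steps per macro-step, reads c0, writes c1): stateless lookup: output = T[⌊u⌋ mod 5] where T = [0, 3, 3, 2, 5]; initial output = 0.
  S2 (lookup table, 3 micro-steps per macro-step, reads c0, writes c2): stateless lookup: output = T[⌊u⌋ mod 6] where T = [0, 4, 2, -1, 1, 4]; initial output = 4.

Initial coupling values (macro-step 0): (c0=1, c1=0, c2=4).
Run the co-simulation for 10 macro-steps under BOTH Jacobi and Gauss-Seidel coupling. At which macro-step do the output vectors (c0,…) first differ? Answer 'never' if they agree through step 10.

first divergence at macro-step: 1

[Jacobi] macro 1: S0 reads c2=4 → after 1×micro: 2; S1 reads c0=1 → after 2×micro: 3; S2 reads c0=1 → after 3×micro: 4 ⇒ (c0=2, c1=3, c2=4)
[Jacobi] macro 2: S0 reads c2=4 → after 1×micro: 1; S1 reads c0=2 → after 2×micro: 3; S2 reads c0=2 → after 3×micro: 2 ⇒ (c0=1, c1=3, c2=2)
[Jacobi] macro 3: S0 reads c2=2 → after 1×micro: 1; S1 reads c0=1 → after 2×micro: 3; S2 reads c0=1 → after 3×micro: 4 ⇒ (c0=1, c1=3, c2=4)
[Jacobi] macro 4: S0 reads c2=4 → after 1×micro: 2; S1 reads c0=1 → after 2×micro: 3; S2 reads c0=1 → after 3×micro: 4 ⇒ (c0=2, c1=3, c2=4)
[Jacobi] macro 5: S0 reads c2=4 → after 1×micro: 1; S1 reads c0=2 → after 2×micro: 3; S2 reads c0=2 → after 3×micro: 2 ⇒ (c0=1, c1=3, c2=2)
[Jacobi] macro 6: S0 reads c2=2 → after 1×micro: 1; S1 reads c0=1 → after 2×micro: 3; S2 reads c0=1 → after 3×micro: 4 ⇒ (c0=1, c1=3, c2=4)
[Jacobi] macro 7: S0 reads c2=4 → after 1×micro: 2; S1 reads c0=1 → after 2×micro: 3; S2 reads c0=1 → after 3×micro: 4 ⇒ (c0=2, c1=3, c2=4)
[Jacobi] macro 8: S0 reads c2=4 → after 1×micro: 1; S1 reads c0=2 → after 2×micro: 3; S2 reads c0=2 → after 3×micro: 2 ⇒ (c0=1, c1=3, c2=2)
[Jacobi] macro 9: S0 reads c2=2 → after 1×micro: 1; S1 reads c0=1 → after 2×micro: 3; S2 reads c0=1 → after 3×micro: 4 ⇒ (c0=1, c1=3, c2=4)
[Jacobi] macro 10: S0 reads c2=4 → after 1×micro: 2; S1 reads c0=1 → after 2×micro: 3; S2 reads c0=1 → after 3×micro: 4 ⇒ (c0=2, c1=3, c2=4)
[Gauss-Seidel] macro 1: S0 reads c2=4 → after 1×micro: 2; S1 reads c0=2 → after 2×micro: 3; S2 reads c0=2 → after 3×micro: 2 ⇒ (c0=2, c1=3, c2=2)
[Gauss-Seidel] macro 2: S0 reads c2=2 → after 1×micro: 2; S1 reads c0=2 → after 2×micro: 3; S2 reads c0=2 → after 3×micro: 2 ⇒ (c0=2, c1=3, c2=2)
[Gauss-Seidel] macro 3: S0 reads c2=2 → after 1×micro: 2; S1 reads c0=2 → after 2×micro: 3; S2 reads c0=2 → after 3×micro: 2 ⇒ (c0=2, c1=3, c2=2)
[Gauss-Seidel] macro 4: S0 reads c2=2 → after 1×micro: 2; S1 reads c0=2 → after 2×micro: 3; S2 reads c0=2 → after 3×micro: 2 ⇒ (c0=2, c1=3, c2=2)
[Gauss-Seidel] macro 5: S0 reads c2=2 → after 1×micro: 2; S1 reads c0=2 → after 2×micro: 3; S2 reads c0=2 → after 3×micro: 2 ⇒ (c0=2, c1=3, c2=2)
[Gauss-Seidel] macro 6: S0 reads c2=2 → after 1×micro: 2; S1 reads c0=2 → after 2×micro: 3; S2 reads c0=2 → after 3×micro: 2 ⇒ (c0=2, c1=3, c2=2)
[Gauss-Seidel] macro 7: S0 reads c2=2 → after 1×micro: 2; S1 reads c0=2 → after 2×micro: 3; S2 reads c0=2 → after 3×micro: 2 ⇒ (c0=2, c1=3, c2=2)
[Gauss-Seidel] macro 8: S0 reads c2=2 → after 1×micro: 2; S1 reads c0=2 → after 2×micro: 3; S2 reads c0=2 → after 3×micro: 2 ⇒ (c0=2, c1=3, c2=2)
[Gauss-Seidel] macro 9: S0 reads c2=2 → after 1×micro: 2; S1 reads c0=2 → after 2×micro: 3; S2 reads c0=2 → after 3×micro: 2 ⇒ (c0=2, c1=3, c2=2)
[Gauss-Seidel] macro 10: S0 reads c2=2 → after 1×micro: 2; S1 reads c0=2 → after 2×micro: 3; S2 reads c0=2 → after 3×micro: 2 ⇒ (c0=2, c1=3, c2=2)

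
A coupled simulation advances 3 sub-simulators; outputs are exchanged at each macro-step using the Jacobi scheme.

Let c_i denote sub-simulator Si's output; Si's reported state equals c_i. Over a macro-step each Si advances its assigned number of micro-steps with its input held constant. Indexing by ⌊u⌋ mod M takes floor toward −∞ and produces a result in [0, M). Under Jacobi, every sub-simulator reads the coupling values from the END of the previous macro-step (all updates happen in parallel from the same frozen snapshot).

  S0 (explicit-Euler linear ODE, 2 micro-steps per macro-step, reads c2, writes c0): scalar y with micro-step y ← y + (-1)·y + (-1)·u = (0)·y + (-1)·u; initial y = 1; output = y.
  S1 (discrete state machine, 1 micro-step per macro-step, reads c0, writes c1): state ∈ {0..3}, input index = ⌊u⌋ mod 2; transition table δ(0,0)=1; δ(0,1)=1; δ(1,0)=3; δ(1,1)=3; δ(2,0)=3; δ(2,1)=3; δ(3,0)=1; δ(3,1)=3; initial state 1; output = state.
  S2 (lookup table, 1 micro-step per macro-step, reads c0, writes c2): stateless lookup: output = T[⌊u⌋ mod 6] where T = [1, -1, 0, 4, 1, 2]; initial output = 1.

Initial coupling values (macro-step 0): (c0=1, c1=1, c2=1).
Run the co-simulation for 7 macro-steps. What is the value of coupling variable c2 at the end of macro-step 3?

c2 at macro-step 3 = -1

macro 1: S0 reads c2=1 → after 2×micro: -1; S1 reads c0=1 → after 1×micro: 3; S2 reads c0=1 → after 1×micro: -1 ⇒ (c0=-1, c1=3, c2=-1)
macro 2: S0 reads c2=-1 → after 2×micro: 1; S1 reads c0=-1 → after 1×micro: 3; S2 reads c0=-1 → after 1×micro: 2 ⇒ (c0=1, c1=3, c2=2)
macro 3: S0 reads c2=2 → after 2×micro: -2; S1 reads c0=1 → after 1×micro: 3; S2 reads c0=1 → after 1×micro: -1 ⇒ (c0=-2, c1=3, c2=-1)
macro 4: S0 reads c2=-1 → after 2×micro: 1; S1 reads c0=-2 → after 1×micro: 1; S2 reads c0=-2 → after 1×micro: 1 ⇒ (c0=1, c1=1, c2=1)
macro 5: S0 reads c2=1 → after 2×micro: -1; S1 reads c0=1 → after 1×micro: 3; S2 reads c0=1 → after 1×micro: -1 ⇒ (c0=-1, c1=3, c2=-1)
macro 6: S0 reads c2=-1 → after 2×micro: 1; S1 reads c0=-1 → after 1×micro: 3; S2 reads c0=-1 → after 1×micro: 2 ⇒ (c0=1, c1=3, c2=2)
macro 7: S0 reads c2=2 → after 2×micro: -2; S1 reads c0=1 → after 1×micro: 3; S2 reads c0=1 → after 1×micro: -1 ⇒ (c0=-2, c1=3, c2=-1)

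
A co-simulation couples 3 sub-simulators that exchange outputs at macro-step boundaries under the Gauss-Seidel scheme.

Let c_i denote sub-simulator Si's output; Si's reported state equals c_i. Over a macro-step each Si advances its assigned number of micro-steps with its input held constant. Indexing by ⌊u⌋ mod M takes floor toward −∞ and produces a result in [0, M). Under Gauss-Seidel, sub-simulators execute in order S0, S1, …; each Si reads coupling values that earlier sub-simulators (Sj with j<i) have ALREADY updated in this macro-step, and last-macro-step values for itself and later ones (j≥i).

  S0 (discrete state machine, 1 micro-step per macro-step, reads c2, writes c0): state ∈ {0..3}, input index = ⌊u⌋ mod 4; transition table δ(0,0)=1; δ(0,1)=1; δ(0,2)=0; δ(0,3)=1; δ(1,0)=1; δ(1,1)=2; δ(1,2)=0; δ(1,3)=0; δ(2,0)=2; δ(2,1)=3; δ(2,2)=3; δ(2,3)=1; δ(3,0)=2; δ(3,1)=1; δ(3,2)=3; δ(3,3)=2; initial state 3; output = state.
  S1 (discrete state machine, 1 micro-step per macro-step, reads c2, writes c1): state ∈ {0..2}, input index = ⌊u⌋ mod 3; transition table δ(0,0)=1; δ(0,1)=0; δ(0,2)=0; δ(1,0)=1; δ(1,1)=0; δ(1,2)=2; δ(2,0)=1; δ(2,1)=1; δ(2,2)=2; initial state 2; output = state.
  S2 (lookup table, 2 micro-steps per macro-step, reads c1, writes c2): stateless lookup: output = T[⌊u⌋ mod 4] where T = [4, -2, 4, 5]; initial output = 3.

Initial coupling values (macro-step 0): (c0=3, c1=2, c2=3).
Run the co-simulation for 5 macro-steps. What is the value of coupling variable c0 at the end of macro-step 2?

macro 1: S0 reads c2=3 → after 1×micro: 2; S1 reads c2=3 → after 1×micro: 1; S2 reads c1=1 → after 2×micro: -2 ⇒ (c0=2, c1=1, c2=-2)
macro 2: S0 reads c2=-2 → after 1×micro: 3; S1 reads c2=-2 → after 1×micro: 0; S2 reads c1=0 → after 2×micro: 4 ⇒ (c0=3, c1=0, c2=4)
macro 3: S0 reads c2=4 → after 1×micro: 2; S1 reads c2=4 → after 1×micro: 0; S2 reads c1=0 → after 2×micro: 4 ⇒ (c0=2, c1=0, c2=4)
macro 4: S0 reads c2=4 → after 1×micro: 2; S1 reads c2=4 → after 1×micro: 0; S2 reads c1=0 → after 2×micro: 4 ⇒ (c0=2, c1=0, c2=4)
macro 5: S0 reads c2=4 → after 1×micro: 2; S1 reads c2=4 → after 1×micro: 0; S2 reads c1=0 → after 2×micro: 4 ⇒ (c0=2, c1=0, c2=4)

c0 at macro-step 2 = 3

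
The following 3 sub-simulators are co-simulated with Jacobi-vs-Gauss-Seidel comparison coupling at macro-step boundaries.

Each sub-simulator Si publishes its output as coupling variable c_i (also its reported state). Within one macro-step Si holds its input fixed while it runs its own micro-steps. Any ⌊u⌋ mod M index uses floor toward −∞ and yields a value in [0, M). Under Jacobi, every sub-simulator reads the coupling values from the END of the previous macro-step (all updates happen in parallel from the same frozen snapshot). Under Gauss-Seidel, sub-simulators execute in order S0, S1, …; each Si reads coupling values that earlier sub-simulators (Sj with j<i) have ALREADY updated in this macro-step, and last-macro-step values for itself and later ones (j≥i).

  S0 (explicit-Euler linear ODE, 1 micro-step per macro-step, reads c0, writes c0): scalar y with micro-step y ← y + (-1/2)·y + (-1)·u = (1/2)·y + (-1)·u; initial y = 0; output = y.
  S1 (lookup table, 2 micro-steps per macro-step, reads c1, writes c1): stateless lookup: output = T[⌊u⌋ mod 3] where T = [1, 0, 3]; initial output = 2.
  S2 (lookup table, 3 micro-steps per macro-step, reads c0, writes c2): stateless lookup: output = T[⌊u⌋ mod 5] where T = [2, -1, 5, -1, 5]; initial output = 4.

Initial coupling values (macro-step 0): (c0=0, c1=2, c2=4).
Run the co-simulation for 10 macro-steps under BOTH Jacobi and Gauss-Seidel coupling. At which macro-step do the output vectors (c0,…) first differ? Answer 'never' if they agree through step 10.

[Jacobi] macro 1: S0 reads c0=0 → after 1×micro: 0; S1 reads c1=2 → after 2×micro: 3; S2 reads c0=0 → after 3×micro: 2 ⇒ (c0=0, c1=3, c2=2)
[Jacobi] macro 2: S0 reads c0=0 → after 1×micro: 0; S1 reads c1=3 → after 2×micro: 1; S2 reads c0=0 → after 3×micro: 2 ⇒ (c0=0, c1=1, c2=2)
[Jacobi] macro 3: S0 reads c0=0 → after 1×micro: 0; S1 reads c1=1 → after 2×micro: 0; S2 reads c0=0 → after 3×micro: 2 ⇒ (c0=0, c1=0, c2=2)
[Jacobi] macro 4: S0 reads c0=0 → after 1×micro: 0; S1 reads c1=0 → after 2×micro: 1; S2 reads c0=0 → after 3×micro: 2 ⇒ (c0=0, c1=1, c2=2)
[Jacobi] macro 5: S0 reads c0=0 → after 1×micro: 0; S1 reads c1=1 → after 2×micro: 0; S2 reads c0=0 → after 3×micro: 2 ⇒ (c0=0, c1=0, c2=2)
[Jacobi] macro 6: S0 reads c0=0 → after 1×micro: 0; S1 reads c1=0 → after 2×micro: 1; S2 reads c0=0 → after 3×micro: 2 ⇒ (c0=0, c1=1, c2=2)
[Jacobi] macro 7: S0 reads c0=0 → after 1×micro: 0; S1 reads c1=1 → after 2×micro: 0; S2 reads c0=0 → after 3×micro: 2 ⇒ (c0=0, c1=0, c2=2)
[Jacobi] macro 8: S0 reads c0=0 → after 1×micro: 0; S1 reads c1=0 → after 2×micro: 1; S2 reads c0=0 → after 3×micro: 2 ⇒ (c0=0, c1=1, c2=2)
[Jacobi] macro 9: S0 reads c0=0 → after 1×micro: 0; S1 reads c1=1 → after 2×micro: 0; S2 reads c0=0 → after 3×micro: 2 ⇒ (c0=0, c1=0, c2=2)
[Jacobi] macro 10: S0 reads c0=0 → after 1×micro: 0; S1 reads c1=0 → after 2×micro: 1; S2 reads c0=0 → after 3×micro: 2 ⇒ (c0=0, c1=1, c2=2)
[Gauss-Seidel] macro 1: S0 reads c0=0 → after 1×micro: 0; S1 reads c1=2 → after 2×micro: 3; S2 reads c0=0 → after 3×micro: 2 ⇒ (c0=0, c1=3, c2=2)
[Gauss-Seidel] macro 2: S0 reads c0=0 → after 1×micro: 0; S1 reads c1=3 → after 2×micro: 1; S2 reads c0=0 → after 3×micro: 2 ⇒ (c0=0, c1=1, c2=2)
[Gauss-Seidel] macro 3: S0 reads c0=0 → after 1×micro: 0; S1 reads c1=1 → after 2×micro: 0; S2 reads c0=0 → after 3×micro: 2 ⇒ (c0=0, c1=0, c2=2)
[Gauss-Seidel] macro 4: S0 reads c0=0 → after 1×micro: 0; S1 reads c1=0 → after 2×micro: 1; S2 reads c0=0 → after 3×micro: 2 ⇒ (c0=0, c1=1, c2=2)
[Gauss-Seidel] macro 5: S0 reads c0=0 → after 1×micro: 0; S1 reads c1=1 → after 2×micro: 0; S2 reads c0=0 → after 3×micro: 2 ⇒ (c0=0, c1=0, c2=2)
[Gauss-Seidel] macro 6: S0 reads c0=0 → after 1×micro: 0; S1 reads c1=0 → after 2×micro: 1; S2 reads c0=0 → after 3×micro: 2 ⇒ (c0=0, c1=1, c2=2)
[Gauss-Seidel] macro 7: S0 reads c0=0 → after 1×micro: 0; S1 reads c1=1 → after 2×micro: 0; S2 reads c0=0 → after 3×micro: 2 ⇒ (c0=0, c1=0, c2=2)
[Gauss-Seidel] macro 8: S0 reads c0=0 → after 1×micro: 0; S1 reads c1=0 → after 2×micro: 1; S2 reads c0=0 → after 3×micro: 2 ⇒ (c0=0, c1=1, c2=2)
[Gauss-Seidel] macro 9: S0 reads c0=0 → after 1×micro: 0; S1 reads c1=1 → after 2×micro: 0; S2 reads c0=0 → after 3×micro: 2 ⇒ (c0=0, c1=0, c2=2)
[Gauss-Seidel] macro 10: S0 reads c0=0 → after 1×micro: 0; S1 reads c1=0 → after 2×micro: 1; S2 reads c0=0 → after 3×micro: 2 ⇒ (c0=0, c1=1, c2=2)

first divergence at macro-step: never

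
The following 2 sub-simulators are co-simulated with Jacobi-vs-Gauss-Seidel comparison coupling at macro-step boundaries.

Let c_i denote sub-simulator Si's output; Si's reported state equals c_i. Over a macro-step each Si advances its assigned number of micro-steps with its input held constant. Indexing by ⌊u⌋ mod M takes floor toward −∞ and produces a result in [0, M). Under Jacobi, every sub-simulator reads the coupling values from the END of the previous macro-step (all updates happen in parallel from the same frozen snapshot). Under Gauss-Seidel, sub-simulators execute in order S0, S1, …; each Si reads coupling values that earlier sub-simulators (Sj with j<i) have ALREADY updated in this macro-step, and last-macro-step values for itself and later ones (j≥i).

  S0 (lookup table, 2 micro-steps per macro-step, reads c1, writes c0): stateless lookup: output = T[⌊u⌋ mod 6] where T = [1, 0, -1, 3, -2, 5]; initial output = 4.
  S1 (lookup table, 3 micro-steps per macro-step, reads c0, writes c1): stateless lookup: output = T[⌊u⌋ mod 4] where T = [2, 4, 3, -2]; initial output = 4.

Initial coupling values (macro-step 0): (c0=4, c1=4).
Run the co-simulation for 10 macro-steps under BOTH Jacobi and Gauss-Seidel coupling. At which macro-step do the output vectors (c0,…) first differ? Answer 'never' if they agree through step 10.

first divergence at macro-step: 1

[Jacobi] macro 1: S0 reads c1=4 → after 2×micro: -2; S1 reads c0=4 → after 3×micro: 2 ⇒ (c0=-2, c1=2)
[Jacobi] macro 2: S0 reads c1=2 → after 2×micro: -1; S1 reads c0=-2 → after 3×micro: 3 ⇒ (c0=-1, c1=3)
[Jacobi] macro 3: S0 reads c1=3 → after 2×micro: 3; S1 reads c0=-1 → after 3×micro: -2 ⇒ (c0=3, c1=-2)
[Jacobi] macro 4: S0 reads c1=-2 → after 2×micro: -2; S1 reads c0=3 → after 3×micro: -2 ⇒ (c0=-2, c1=-2)
[Jacobi] macro 5: S0 reads c1=-2 → after 2×micro: -2; S1 reads c0=-2 → after 3×micro: 3 ⇒ (c0=-2, c1=3)
[Jacobi] macro 6: S0 reads c1=3 → after 2×micro: 3; S1 reads c0=-2 → after 3×micro: 3 ⇒ (c0=3, c1=3)
[Jacobi] macro 7: S0 reads c1=3 → after 2×micro: 3; S1 reads c0=3 → after 3×micro: -2 ⇒ (c0=3, c1=-2)
[Jacobi] macro 8: S0 reads c1=-2 → after 2×micro: -2; S1 reads c0=3 → after 3×micro: -2 ⇒ (c0=-2, c1=-2)
[Jacobi] macro 9: S0 reads c1=-2 → after 2×micro: -2; S1 reads c0=-2 → after 3×micro: 3 ⇒ (c0=-2, c1=3)
[Jacobi] macro 10: S0 reads c1=3 → after 2×micro: 3; S1 reads c0=-2 → after 3×micro: 3 ⇒ (c0=3, c1=3)
[Gauss-Seidel] macro 1: S0 reads c1=4 → after 2×micro: -2; S1 reads c0=-2 → after 3×micro: 3 ⇒ (c0=-2, c1=3)
[Gauss-Seidel] macro 2: S0 reads c1=3 → after 2×micro: 3; S1 reads c0=3 → after 3×micro: -2 ⇒ (c0=3, c1=-2)
[Gauss-Seidel] macro 3: S0 reads c1=-2 → after 2×micro: -2; S1 reads c0=-2 → after 3×micro: 3 ⇒ (c0=-2, c1=3)
[Gauss-Seidel] macro 4: S0 reads c1=3 → after 2×micro: 3; S1 reads c0=3 → after 3×micro: -2 ⇒ (c0=3, c1=-2)
[Gauss-Seidel] macro 5: S0 reads c1=-2 → after 2×micro: -2; S1 reads c0=-2 → after 3×micro: 3 ⇒ (c0=-2, c1=3)
[Gauss-Seidel] macro 6: S0 reads c1=3 → after 2×micro: 3; S1 reads c0=3 → after 3×micro: -2 ⇒ (c0=3, c1=-2)
[Gauss-Seidel] macro 7: S0 reads c1=-2 → after 2×micro: -2; S1 reads c0=-2 → after 3×micro: 3 ⇒ (c0=-2, c1=3)
[Gauss-Seidel] macro 8: S0 reads c1=3 → after 2×micro: 3; S1 reads c0=3 → after 3×micro: -2 ⇒ (c0=3, c1=-2)
[Gauss-Seidel] macro 9: S0 reads c1=-2 → after 2×micro: -2; S1 reads c0=-2 → after 3×micro: 3 ⇒ (c0=-2, c1=3)
[Gauss-Seidel] macro 10: S0 reads c1=3 → after 2×micro: 3; S1 reads c0=3 → after 3×micro: -2 ⇒ (c0=3, c1=-2)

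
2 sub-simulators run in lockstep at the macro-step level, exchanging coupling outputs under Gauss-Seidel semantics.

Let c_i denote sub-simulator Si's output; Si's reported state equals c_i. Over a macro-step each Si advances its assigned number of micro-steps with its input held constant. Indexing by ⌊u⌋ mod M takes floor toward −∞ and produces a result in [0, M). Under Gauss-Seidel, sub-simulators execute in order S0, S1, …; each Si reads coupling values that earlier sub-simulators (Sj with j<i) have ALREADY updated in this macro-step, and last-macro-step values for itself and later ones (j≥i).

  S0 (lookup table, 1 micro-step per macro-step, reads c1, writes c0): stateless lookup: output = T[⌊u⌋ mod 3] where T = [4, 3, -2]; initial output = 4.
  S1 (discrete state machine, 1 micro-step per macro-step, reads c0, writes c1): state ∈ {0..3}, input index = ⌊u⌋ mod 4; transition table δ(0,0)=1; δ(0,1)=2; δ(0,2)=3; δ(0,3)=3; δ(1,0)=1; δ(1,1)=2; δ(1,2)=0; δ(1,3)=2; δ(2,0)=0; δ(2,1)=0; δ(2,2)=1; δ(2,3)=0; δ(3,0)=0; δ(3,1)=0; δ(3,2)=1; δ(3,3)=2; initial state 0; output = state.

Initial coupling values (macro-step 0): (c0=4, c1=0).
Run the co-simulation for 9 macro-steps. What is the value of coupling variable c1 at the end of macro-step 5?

macro 1: S0 reads c1=0 → after 1×micro: 4; S1 reads c0=4 → after 1×micro: 1 ⇒ (c0=4, c1=1)
macro 2: S0 reads c1=1 → after 1×micro: 3; S1 reads c0=3 → after 1×micro: 2 ⇒ (c0=3, c1=2)
macro 3: S0 reads c1=2 → after 1×micro: -2; S1 reads c0=-2 → after 1×micro: 1 ⇒ (c0=-2, c1=1)
macro 4: S0 reads c1=1 → after 1×micro: 3; S1 reads c0=3 → after 1×micro: 2 ⇒ (c0=3, c1=2)
macro 5: S0 reads c1=2 → after 1×micro: -2; S1 reads c0=-2 → after 1×micro: 1 ⇒ (c0=-2, c1=1)
macro 6: S0 reads c1=1 → after 1×micro: 3; S1 reads c0=3 → after 1×micro: 2 ⇒ (c0=3, c1=2)
macro 7: S0 reads c1=2 → after 1×micro: -2; S1 reads c0=-2 → after 1×micro: 1 ⇒ (c0=-2, c1=1)
macro 8: S0 reads c1=1 → after 1×micro: 3; S1 reads c0=3 → after 1×micro: 2 ⇒ (c0=3, c1=2)
macro 9: S0 reads c1=2 → after 1×micro: -2; S1 reads c0=-2 → after 1×micro: 1 ⇒ (c0=-2, c1=1)

c1 at macro-step 5 = 1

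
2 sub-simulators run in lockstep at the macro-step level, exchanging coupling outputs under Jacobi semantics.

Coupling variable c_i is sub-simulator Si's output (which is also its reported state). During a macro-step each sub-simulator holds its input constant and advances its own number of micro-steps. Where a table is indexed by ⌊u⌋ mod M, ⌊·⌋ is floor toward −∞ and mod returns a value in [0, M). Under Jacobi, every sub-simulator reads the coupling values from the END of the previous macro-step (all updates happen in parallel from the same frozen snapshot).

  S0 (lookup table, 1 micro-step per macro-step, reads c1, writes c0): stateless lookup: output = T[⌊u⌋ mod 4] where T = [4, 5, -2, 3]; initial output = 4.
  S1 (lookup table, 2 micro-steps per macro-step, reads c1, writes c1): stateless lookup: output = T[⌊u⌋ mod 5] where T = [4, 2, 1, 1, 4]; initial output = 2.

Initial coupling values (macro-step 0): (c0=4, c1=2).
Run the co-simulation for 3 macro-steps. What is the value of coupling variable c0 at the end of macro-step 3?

c0 at macro-step 3 = -2

macro 1: S0 reads c1=2 → after 1×micro: -2; S1 reads c1=2 → after 2×micro: 1 ⇒ (c0=-2, c1=1)
macro 2: S0 reads c1=1 → after 1×micro: 5; S1 reads c1=1 → after 2×micro: 2 ⇒ (c0=5, c1=2)
macro 3: S0 reads c1=2 → after 1×micro: -2; S1 reads c1=2 → after 2×micro: 1 ⇒ (c0=-2, c1=1)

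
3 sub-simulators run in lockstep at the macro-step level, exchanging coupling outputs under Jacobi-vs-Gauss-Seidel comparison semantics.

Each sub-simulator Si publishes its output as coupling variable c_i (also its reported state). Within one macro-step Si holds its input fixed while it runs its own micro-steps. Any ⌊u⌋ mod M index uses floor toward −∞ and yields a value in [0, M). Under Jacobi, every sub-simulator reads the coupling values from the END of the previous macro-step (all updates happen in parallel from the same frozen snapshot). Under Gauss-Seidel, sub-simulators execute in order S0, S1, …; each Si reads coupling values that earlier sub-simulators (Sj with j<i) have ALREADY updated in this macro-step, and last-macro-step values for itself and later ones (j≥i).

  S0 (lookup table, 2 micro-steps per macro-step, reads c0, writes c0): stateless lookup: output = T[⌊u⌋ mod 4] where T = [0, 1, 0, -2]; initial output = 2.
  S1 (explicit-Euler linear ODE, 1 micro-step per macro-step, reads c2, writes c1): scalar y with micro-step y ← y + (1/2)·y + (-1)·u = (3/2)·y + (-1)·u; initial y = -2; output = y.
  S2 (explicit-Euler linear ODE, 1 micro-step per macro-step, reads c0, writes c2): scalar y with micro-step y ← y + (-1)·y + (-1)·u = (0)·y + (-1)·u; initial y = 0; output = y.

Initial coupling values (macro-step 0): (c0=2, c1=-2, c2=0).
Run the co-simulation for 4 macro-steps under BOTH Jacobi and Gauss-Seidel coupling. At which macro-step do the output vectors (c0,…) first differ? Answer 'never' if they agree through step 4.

first divergence at macro-step: 1

[Jacobi] macro 1: S0 reads c0=2 → after 2×micro: 0; S1 reads c2=0 → after 1×micro: -3; S2 reads c0=2 → after 1×micro: -2 ⇒ (c0=0, c1=-3, c2=-2)
[Jacobi] macro 2: S0 reads c0=0 → after 2×micro: 0; S1 reads c2=-2 → after 1×micro: -5/2; S2 reads c0=0 → after 1×micro: 0 ⇒ (c0=0, c1=-5/2, c2=0)
[Jacobi] macro 3: S0 reads c0=0 → after 2×micro: 0; S1 reads c2=0 → after 1×micro: -15/4; S2 reads c0=0 → after 1×micro: 0 ⇒ (c0=0, c1=-15/4, c2=0)
[Jacobi] macro 4: S0 reads c0=0 → after 2×micro: 0; S1 reads c2=0 → after 1×micro: -45/8; S2 reads c0=0 → after 1×micro: 0 ⇒ (c0=0, c1=-45/8, c2=0)
[Gauss-Seidel] macro 1: S0 reads c0=2 → after 2×micro: 0; S1 reads c2=0 → after 1×micro: -3; S2 reads c0=0 → after 1×micro: 0 ⇒ (c0=0, c1=-3, c2=0)
[Gauss-Seidel] macro 2: S0 reads c0=0 → after 2×micro: 0; S1 reads c2=0 → after 1×micro: -9/2; S2 reads c0=0 → after 1×micro: 0 ⇒ (c0=0, c1=-9/2, c2=0)
[Gauss-Seidel] macro 3: S0 reads c0=0 → after 2×micro: 0; S1 reads c2=0 → after 1×micro: -27/4; S2 reads c0=0 → after 1×micro: 0 ⇒ (c0=0, c1=-27/4, c2=0)
[Gauss-Seidel] macro 4: S0 reads c0=0 → after 2×micro: 0; S1 reads c2=0 → after 1×micro: -81/8; S2 reads c0=0 → after 1×micro: 0 ⇒ (c0=0, c1=-81/8, c2=0)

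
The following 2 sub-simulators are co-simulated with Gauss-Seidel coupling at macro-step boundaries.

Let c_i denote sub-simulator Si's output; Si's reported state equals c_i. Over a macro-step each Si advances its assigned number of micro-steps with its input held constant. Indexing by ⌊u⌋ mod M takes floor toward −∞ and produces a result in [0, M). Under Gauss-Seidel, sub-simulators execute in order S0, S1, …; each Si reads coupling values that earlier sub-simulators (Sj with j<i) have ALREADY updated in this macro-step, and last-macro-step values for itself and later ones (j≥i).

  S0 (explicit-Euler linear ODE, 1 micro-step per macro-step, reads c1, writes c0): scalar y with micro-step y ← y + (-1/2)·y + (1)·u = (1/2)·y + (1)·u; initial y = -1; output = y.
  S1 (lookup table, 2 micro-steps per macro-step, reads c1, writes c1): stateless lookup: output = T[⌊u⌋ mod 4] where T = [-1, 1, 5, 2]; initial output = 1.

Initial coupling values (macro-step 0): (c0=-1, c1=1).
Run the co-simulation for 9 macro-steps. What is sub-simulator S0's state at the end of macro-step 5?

macro 1: S0 reads c1=1 → after 1×micro: 1/2; S1 reads c1=1 → after 2×micro: 1 ⇒ (c0=1/2, c1=1)
macro 2: S0 reads c1=1 → after 1×micro: 5/4; S1 reads c1=1 → after 2×micro: 1 ⇒ (c0=5/4, c1=1)
macro 3: S0 reads c1=1 → after 1×micro: 13/8; S1 reads c1=1 → after 2×micro: 1 ⇒ (c0=13/8, c1=1)
macro 4: S0 reads c1=1 → after 1×micro: 29/16; S1 reads c1=1 → after 2×micro: 1 ⇒ (c0=29/16, c1=1)
macro 5: S0 reads c1=1 → after 1×micro: 61/32; S1 reads c1=1 → after 2×micro: 1 ⇒ (c0=61/32, c1=1)
macro 6: S0 reads c1=1 → after 1×micro: 125/64; S1 reads c1=1 → after 2×micro: 1 ⇒ (c0=125/64, c1=1)
macro 7: S0 reads c1=1 → after 1×micro: 253/128; S1 reads c1=1 → after 2×micro: 1 ⇒ (c0=253/128, c1=1)
macro 8: S0 reads c1=1 → after 1×micro: 509/256; S1 reads c1=1 → after 2×micro: 1 ⇒ (c0=509/256, c1=1)
macro 9: S0 reads c1=1 → after 1×micro: 1021/512; S1 reads c1=1 → after 2×micro: 1 ⇒ (c0=1021/512, c1=1)

S0 state at macro-step 5 = 61/32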